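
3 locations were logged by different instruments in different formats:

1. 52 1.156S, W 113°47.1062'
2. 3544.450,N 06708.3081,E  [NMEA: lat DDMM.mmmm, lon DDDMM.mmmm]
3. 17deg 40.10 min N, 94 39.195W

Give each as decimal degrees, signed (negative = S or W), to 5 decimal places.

1. -52.01927, -113.78510
2. 35.74083, 67.13847
3. 17.66833, -94.65325

Point 1:
  φ: 1.156′ = 0.019267°; total 52.019267
  S → negative
  Lon: 113 + 47.1062/60 = 113.785103
  W ⇒ negate
Point 2:
  Lat: split at 2 digits → 35° and 44.45′; 35 + 44.45/60 = 35.740833
  N → positive
  Lon: split at 3 digits → 067° and 8.3081′; 67 + 8.3081/60 = 67.138468
  E → positive
Point 3:
  Lat: 17 + 40.1/60 = 17.668333
  N → positive
  Longitude: 39.195′ = 0.653250°; total 94.653250
  W → negative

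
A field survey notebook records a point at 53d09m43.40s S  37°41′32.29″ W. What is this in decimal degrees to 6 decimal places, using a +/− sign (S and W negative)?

Latitude: 9′ + 43.4″ = 9.72333′; 53 + 9.72333/60 = 53.1620556
S → negative
Lon: 37° + 41/60 + 32.29/3600 = 37 + 0.683333 + 0.008969 = 37.6923028
hemisphere W, so the sign is −

-53.162056, -37.692303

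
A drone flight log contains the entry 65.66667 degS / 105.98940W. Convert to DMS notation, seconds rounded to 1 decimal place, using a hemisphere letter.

65°40′0.0″ S, 105°59′21.8″ W

Lat: 0.666670° → 40.00020′; 0.00020 × 60 = 0.012″
Lon: whole degrees 105; 59.36400′ → 59′ and 21.840″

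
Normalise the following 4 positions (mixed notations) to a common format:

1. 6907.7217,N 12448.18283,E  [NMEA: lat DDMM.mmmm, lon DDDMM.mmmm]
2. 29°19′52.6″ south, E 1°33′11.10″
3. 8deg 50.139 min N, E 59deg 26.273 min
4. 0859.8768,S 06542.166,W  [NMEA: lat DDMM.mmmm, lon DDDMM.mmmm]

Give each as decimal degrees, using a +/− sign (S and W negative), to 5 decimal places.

Point 1:
  φ: split at 2 digits → 69° and 7.7217′; 69 + 7.7217/60 = 69.128695
  N → positive
  Longitude: degrees = first 3 digits = 124, minutes = 48.18283; 124 + 48.18283/60 = 124.803047
  E ⇒ keep positive
Point 2:
  Latitude: 29 + 19/60 + 52.6/3600 = 29.331278
  hemisphere S, so the sign is −
  Lon: 33′ + 11.1″ = 33.18500′; 1 + 33.18500/60 = 1.553083
  E ⇒ keep positive
Point 3:
  Latitude: 8 + 50.139/60 = 8.835650
  N → positive
  Lon: 59 + 26.273/60 = 59.437883
  E ⇒ keep positive
Point 4:
  Latitude: degrees = first 2 digits = 8, minutes = 59.8768; 8 + 59.8768/60 = 8.997947
  S ⇒ negate
  Longitude: degrees = first 3 digits = 65, minutes = 42.166; 65 + 42.166/60 = 65.702767
  W → negative

1. 69.12870, 124.80305
2. -29.33128, 1.55308
3. 8.83565, 59.43788
4. -8.99795, -65.70277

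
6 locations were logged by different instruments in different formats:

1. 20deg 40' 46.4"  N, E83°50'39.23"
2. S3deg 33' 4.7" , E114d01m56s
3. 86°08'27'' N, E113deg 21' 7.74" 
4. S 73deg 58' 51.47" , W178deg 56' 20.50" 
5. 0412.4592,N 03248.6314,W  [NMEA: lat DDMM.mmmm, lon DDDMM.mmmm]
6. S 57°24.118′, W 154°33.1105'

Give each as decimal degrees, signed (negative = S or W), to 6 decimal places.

1. 20.679556, 83.844231
2. -3.551306, 114.032222
3. 86.140833, 113.352150
4. -73.980964, -178.939028
5. 4.207653, -32.810523
6. -57.401967, -154.551842

Point 1:
  Lat: 20 + 40/60 + 46.4/3600 = 20.6795556
  N → positive
  Lon: 83 + 50/60 + 39.23/3600 = 83.8442306
  E → positive
Point 2:
  Lat: 3° + 33/60 + 4.7/3600 = 3 + 0.550000 + 0.001306 = 3.5513056
  S → negative
  Longitude: 114° + 1/60 + 56/3600 = 114 + 0.016667 + 0.015556 = 114.0322222
  E ⇒ keep positive
Point 3:
  φ: 8′ + 27″ = 8.45000′; 86 + 8.45000/60 = 86.1408333
  N ⇒ keep positive
  Lon: 113° + 21/60 + 7.74/3600 = 113 + 0.350000 + 0.002150 = 113.3521500
  E → positive
Point 4:
  Latitude: 73° + 58/60 + 51.47/3600 = 73 + 0.966667 + 0.014297 = 73.9809639
  hemisphere S, so the sign is −
  Lon: 178° + 56/60 + 20.5/3600 = 178 + 0.933333 + 0.005694 = 178.9390278
  hemisphere W, so the sign is −
Point 5:
  Lat: split at 2 digits → 04° and 12.4592′; 4 + 12.4592/60 = 4.2076533
  N → positive
  Lon: degrees = first 3 digits = 32, minutes = 48.6314; 32 + 48.6314/60 = 32.8105233
  W ⇒ negate
Point 6:
  Lat: 24.118′ = 0.401967°; total 57.4019667
  hemisphere S, so the sign is −
  Lon: 33.1105′ = 0.551842°; total 154.5518417
  W → negative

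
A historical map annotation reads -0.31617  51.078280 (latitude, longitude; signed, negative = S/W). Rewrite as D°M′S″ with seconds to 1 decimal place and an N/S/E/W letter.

Latitude is negative → S; |value| = 0.316170
Latitude: whole degrees 0; 18.97020′ → 18′ and 58.212″
λ: 0.078280 × 60 = 4.69680′ → 4′, remainder × 60 = 41.808″

0°18′58.2″ S, 51°04′41.8″ E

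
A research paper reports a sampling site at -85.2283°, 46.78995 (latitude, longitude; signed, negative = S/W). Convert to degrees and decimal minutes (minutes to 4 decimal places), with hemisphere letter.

Latitude is negative → S; |value| = 85.228300
Latitude: 85° + 0.228300 × 60 = 85° 13.698000′
λ: minutes = (46.789950 − 46) × 60 = 47.397000

85° 13.6980′ S, 46° 47.3970′ E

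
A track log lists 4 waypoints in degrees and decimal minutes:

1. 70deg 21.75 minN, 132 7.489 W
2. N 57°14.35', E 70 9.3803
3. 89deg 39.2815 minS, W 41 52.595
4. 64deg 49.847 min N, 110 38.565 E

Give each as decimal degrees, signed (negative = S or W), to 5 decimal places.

1. 70.36250, -132.12482
2. 57.23917, 70.15634
3. -89.65469, -41.87658
4. 64.83078, 110.64275

Point 1:
  φ: 70 + 21.75/60 = 70.362500
  N → positive
  Lon: 132 + 7.489/60 = 132.124817
  hemisphere W, so the sign is −
Point 2:
  Latitude: 57 + 14.35/60 = 57.239167
  N → positive
  Lon: 70 + 9.3803/60 = 70.156338
  E → positive
Point 3:
  Lat: 39.2815′ = 0.654692°; total 89.654692
  S ⇒ negate
  Lon: 52.595′ = 0.876583°; total 41.876583
  hemisphere W, so the sign is −
Point 4:
  Latitude: 64 + 49.847/60 = 64.830783
  N → positive
  λ: 110 + 38.565/60 = 110.642750
  E ⇒ keep positive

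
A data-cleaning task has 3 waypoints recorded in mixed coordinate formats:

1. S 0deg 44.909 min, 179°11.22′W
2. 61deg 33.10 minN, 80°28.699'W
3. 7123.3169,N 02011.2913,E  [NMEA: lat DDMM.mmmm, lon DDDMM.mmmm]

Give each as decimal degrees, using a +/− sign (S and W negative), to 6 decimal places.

1. -0.748483, -179.187000
2. 61.551667, -80.478317
3. 71.388615, 20.188188

Point 1:
  φ: 44.909′ = 0.748483°; total 0.7484833
  S → negative
  Longitude: 11.22′ = 0.187000°; total 179.1870000
  W → negative
Point 2:
  φ: 61 + 33.1/60 = 61.5516667
  N → positive
  Lon: 80 + 28.699/60 = 80.4783167
  hemisphere W, so the sign is −
Point 3:
  Latitude: split at 2 digits → 71° and 23.3169′; 71 + 23.3169/60 = 71.3886150
  N → positive
  Lon: split at 3 digits → 020° and 11.2913′; 20 + 11.2913/60 = 20.1881883
  E ⇒ keep positive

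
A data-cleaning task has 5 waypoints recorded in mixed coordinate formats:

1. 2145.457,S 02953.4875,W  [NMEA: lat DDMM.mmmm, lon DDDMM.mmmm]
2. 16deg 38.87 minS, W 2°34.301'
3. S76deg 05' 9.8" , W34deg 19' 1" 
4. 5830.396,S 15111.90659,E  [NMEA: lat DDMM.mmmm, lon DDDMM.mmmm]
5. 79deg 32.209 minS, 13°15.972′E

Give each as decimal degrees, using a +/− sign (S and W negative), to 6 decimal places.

1. -21.757617, -29.891458
2. -16.647833, -2.571683
3. -76.086056, -34.316944
4. -58.506600, 151.198443
5. -79.536817, 13.266200

Point 1:
  φ: degrees = first 2 digits = 21, minutes = 45.457; 21 + 45.457/60 = 21.7576167
  hemisphere S, so the sign is −
  λ: split at 3 digits → 029° and 53.4875′; 29 + 53.4875/60 = 29.8914583
  hemisphere W, so the sign is −
Point 2:
  φ: 16 + 38.87/60 = 16.6478333
  S → negative
  Longitude: 2 + 34.301/60 = 2.5716833
  W → negative
Point 3:
  Lat: 5′ + 9.8″ = 5.16333′; 76 + 5.16333/60 = 76.0860556
  hemisphere S, so the sign is −
  Longitude: 19′ + 1″ = 19.01667′; 34 + 19.01667/60 = 34.3169444
  W ⇒ negate
Point 4:
  Latitude: split at 2 digits → 58° and 30.396′; 58 + 30.396/60 = 58.5066000
  S ⇒ negate
  Lon: split at 3 digits → 151° and 11.90659′; 151 + 11.90659/60 = 151.1984432
  E ⇒ keep positive
Point 5:
  φ: 79 + 32.209/60 = 79.5368167
  S → negative
  Longitude: 13 + 15.972/60 = 13.2662000
  E → positive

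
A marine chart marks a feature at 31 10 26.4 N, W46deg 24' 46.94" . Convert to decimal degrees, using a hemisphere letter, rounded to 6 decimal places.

31.174000° N, 46.413039° W

φ: 31 + 10/60 + 26.4/3600 = 31.1740000
Lon: 24′ + 46.94″ = 24.78233′; 46 + 24.78233/60 = 46.4130389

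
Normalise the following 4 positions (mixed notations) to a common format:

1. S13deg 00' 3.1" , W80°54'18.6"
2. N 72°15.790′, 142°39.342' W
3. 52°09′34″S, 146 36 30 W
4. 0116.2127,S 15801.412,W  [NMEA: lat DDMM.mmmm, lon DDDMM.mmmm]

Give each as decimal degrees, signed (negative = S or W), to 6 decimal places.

Point 1:
  φ: 13 + 0/60 + 3.1/3600 = 13.0008611
  S ⇒ negate
  Longitude: 54′ + 18.6″ = 54.31000′; 80 + 54.31000/60 = 80.9051667
  W ⇒ negate
Point 2:
  Latitude: 72 + 15.79/60 = 72.2631667
  N → positive
  λ: 142 + 39.342/60 = 142.6557000
  W → negative
Point 3:
  φ: 9′ + 34″ = 9.56667′; 52 + 9.56667/60 = 52.1594444
  S → negative
  Lon: 36′ + 30″ = 36.50000′; 146 + 36.50000/60 = 146.6083333
  hemisphere W, so the sign is −
Point 4:
  φ: degrees = first 2 digits = 1, minutes = 16.2127; 1 + 16.2127/60 = 1.2702117
  S → negative
  λ: split at 3 digits → 158° and 1.412′; 158 + 1.412/60 = 158.0235333
  W → negative

1. -13.000861, -80.905167
2. 72.263167, -142.655700
3. -52.159444, -146.608333
4. -1.270212, -158.023533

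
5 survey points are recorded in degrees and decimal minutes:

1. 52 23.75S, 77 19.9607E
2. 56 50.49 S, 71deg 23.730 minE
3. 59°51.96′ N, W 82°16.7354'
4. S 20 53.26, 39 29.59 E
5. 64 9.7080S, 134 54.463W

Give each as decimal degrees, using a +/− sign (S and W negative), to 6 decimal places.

Point 1:
  Latitude: 23.75′ = 0.395833°; total 52.3958333
  hemisphere S, so the sign is −
  Longitude: 77 + 19.9607/60 = 77.3326783
  E → positive
Point 2:
  Latitude: 56 + 50.49/60 = 56.8415000
  hemisphere S, so the sign is −
  λ: 71 + 23.73/60 = 71.3955000
  E → positive
Point 3:
  φ: 59 + 51.96/60 = 59.8660000
  N → positive
  Longitude: 16.7354′ = 0.278923°; total 82.2789233
  W → negative
Point 4:
  φ: 20 + 53.26/60 = 20.8876667
  S → negative
  Longitude: 29.59′ = 0.493167°; total 39.4931667
  E ⇒ keep positive
Point 5:
  φ: 9.708′ = 0.161800°; total 64.1618000
  hemisphere S, so the sign is −
  λ: 54.463′ = 0.907717°; total 134.9077167
  W → negative

1. -52.395833, 77.332678
2. -56.841500, 71.395500
3. 59.866000, -82.278923
4. -20.887667, 39.493167
5. -64.161800, -134.907717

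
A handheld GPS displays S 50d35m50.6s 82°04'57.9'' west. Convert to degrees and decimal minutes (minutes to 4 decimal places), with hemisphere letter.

φ: seconds/60 = 0.84333; minutes = 35 + 0.84333 = 35.843333
Lon: seconds/60 = 0.96500; minutes = 4 + 0.96500 = 4.965000

50° 35.8433′ S, 82° 4.9650′ W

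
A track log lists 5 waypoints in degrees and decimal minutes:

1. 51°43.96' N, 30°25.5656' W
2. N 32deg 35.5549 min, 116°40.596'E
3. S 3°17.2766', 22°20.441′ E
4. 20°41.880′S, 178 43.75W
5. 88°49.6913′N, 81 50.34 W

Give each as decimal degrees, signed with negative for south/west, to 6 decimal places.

Point 1:
  φ: 51 + 43.96/60 = 51.7326667
  N ⇒ keep positive
  Lon: 30 + 25.5656/60 = 30.4260933
  W ⇒ negate
Point 2:
  φ: 32 + 35.5549/60 = 32.5925817
  N ⇒ keep positive
  λ: 116 + 40.596/60 = 116.6766000
  E → positive
Point 3:
  Lat: 17.2766′ = 0.287943°; total 3.2879433
  S → negative
  Longitude: 20.441′ = 0.340683°; total 22.3406833
  E ⇒ keep positive
Point 4:
  φ: 41.88′ = 0.698000°; total 20.6980000
  S ⇒ negate
  Longitude: 43.75′ = 0.729167°; total 178.7291667
  W ⇒ negate
Point 5:
  φ: 49.6913′ = 0.828188°; total 88.8281883
  N → positive
  λ: 50.34′ = 0.839000°; total 81.8390000
  W ⇒ negate

1. 51.732667, -30.426093
2. 32.592582, 116.676600
3. -3.287943, 22.340683
4. -20.698000, -178.729167
5. 88.828188, -81.839000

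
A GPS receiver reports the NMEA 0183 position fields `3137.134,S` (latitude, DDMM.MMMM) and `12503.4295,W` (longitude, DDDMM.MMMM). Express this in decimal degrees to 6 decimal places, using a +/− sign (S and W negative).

Lat: degrees = first 2 digits = 31, minutes = 37.134; 31 + 37.134/60 = 31.6189000
S ⇒ negate
Lon: degrees = first 3 digits = 125, minutes = 3.4295; 125 + 3.4295/60 = 125.0571583
W → negative

-31.618900, -125.057158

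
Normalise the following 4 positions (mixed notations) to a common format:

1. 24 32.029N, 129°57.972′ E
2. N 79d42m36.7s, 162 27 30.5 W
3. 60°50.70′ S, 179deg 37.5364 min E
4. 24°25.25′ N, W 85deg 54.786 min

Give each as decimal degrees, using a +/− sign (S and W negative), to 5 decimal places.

Point 1:
  φ: 32.029′ = 0.533817°; total 24.533817
  N ⇒ keep positive
  Lon: 57.972′ = 0.966200°; total 129.966200
  E ⇒ keep positive
Point 2:
  Lat: 79 + 42/60 + 36.7/3600 = 79.710194
  N → positive
  Longitude: 162° + 27/60 + 30.5/3600 = 162 + 0.450000 + 0.008472 = 162.458472
  W → negative
Point 3:
  Latitude: 60 + 50.7/60 = 60.845000
  S ⇒ negate
  λ: 37.5364′ = 0.625607°; total 179.625607
  E → positive
Point 4:
  φ: 24 + 25.25/60 = 24.420833
  N ⇒ keep positive
  Lon: 85 + 54.786/60 = 85.913100
  W → negative

1. 24.53382, 129.96620
2. 79.71019, -162.45847
3. -60.84500, 179.62561
4. 24.42083, -85.91310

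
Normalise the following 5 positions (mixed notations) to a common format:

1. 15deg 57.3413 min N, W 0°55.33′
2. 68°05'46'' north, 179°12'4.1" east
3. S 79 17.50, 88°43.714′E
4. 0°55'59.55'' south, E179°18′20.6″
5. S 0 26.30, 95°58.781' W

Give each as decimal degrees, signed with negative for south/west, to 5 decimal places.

Point 1:
  Latitude: 57.3413′ = 0.955688°; total 15.955688
  N → positive
  Longitude: 55.33′ = 0.922167°; total 0.922167
  W → negative
Point 2:
  Lat: 68 + 5/60 + 46/3600 = 68.096111
  N ⇒ keep positive
  λ: 12′ + 4.1″ = 12.06833′; 179 + 12.06833/60 = 179.201139
  E → positive
Point 3:
  Latitude: 79 + 17.5/60 = 79.291667
  S ⇒ negate
  Lon: 43.714′ = 0.728567°; total 88.728567
  E → positive
Point 4:
  Latitude: 55′ + 59.55″ = 55.99250′; 0 + 55.99250/60 = 0.933208
  S → negative
  Longitude: 18′ + 20.6″ = 18.34333′; 179 + 18.34333/60 = 179.305722
  E ⇒ keep positive
Point 5:
  φ: 0 + 26.3/60 = 0.438333
  S ⇒ negate
  Lon: 95 + 58.781/60 = 95.979683
  hemisphere W, so the sign is −

1. 15.95569, -0.92217
2. 68.09611, 179.20114
3. -79.29167, 88.72857
4. -0.93321, 179.30572
5. -0.43833, -95.97968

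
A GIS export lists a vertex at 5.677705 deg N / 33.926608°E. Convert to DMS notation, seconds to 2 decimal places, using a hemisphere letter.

5°40′39.74″ N, 33°55′35.79″ E

Lat: 0.677705 × 60 = 40.66230′ → 40′, remainder × 60 = 39.7380″
λ: 0.926608 × 60 = 55.59648′ → 55′, remainder × 60 = 35.7888″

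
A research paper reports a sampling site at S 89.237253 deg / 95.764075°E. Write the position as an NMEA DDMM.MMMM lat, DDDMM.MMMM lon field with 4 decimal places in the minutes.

8914.2352,S / 09545.8445,E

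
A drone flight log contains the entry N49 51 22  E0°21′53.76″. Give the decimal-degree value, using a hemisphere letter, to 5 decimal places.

Latitude: 51′ + 22″ = 51.36667′; 49 + 51.36667/60 = 49.856111
λ: 0° + 21/60 + 53.76/3600 = 0 + 0.350000 + 0.014933 = 0.364933

49.85611° N, 0.36493° E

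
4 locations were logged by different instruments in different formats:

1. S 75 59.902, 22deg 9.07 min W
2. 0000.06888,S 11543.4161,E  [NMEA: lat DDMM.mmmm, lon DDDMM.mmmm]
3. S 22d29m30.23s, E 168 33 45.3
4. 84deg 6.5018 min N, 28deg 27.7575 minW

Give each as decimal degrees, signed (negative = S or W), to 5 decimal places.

1. -75.99837, -22.15117
2. -0.00115, 115.72360
3. -22.49173, 168.56258
4. 84.10836, -28.46263

Point 1:
  φ: 59.902′ = 0.998367°; total 75.998367
  S ⇒ negate
  Longitude: 9.07′ = 0.151167°; total 22.151167
  W ⇒ negate
Point 2:
  Lat: split at 2 digits → 00° and 0.06888′; 0 + 0.06888/60 = 0.001148
  S → negative
  Lon: split at 3 digits → 115° and 43.4161′; 115 + 43.4161/60 = 115.723602
  E ⇒ keep positive
Point 3:
  φ: 29′ + 30.23″ = 29.50383′; 22 + 29.50383/60 = 22.491731
  S ⇒ negate
  Longitude: 33′ + 45.3″ = 33.75500′; 168 + 33.75500/60 = 168.562583
  E → positive
Point 4:
  φ: 6.5018′ = 0.108363°; total 84.108363
  N ⇒ keep positive
  λ: 28 + 27.7575/60 = 28.462625
  hemisphere W, so the sign is −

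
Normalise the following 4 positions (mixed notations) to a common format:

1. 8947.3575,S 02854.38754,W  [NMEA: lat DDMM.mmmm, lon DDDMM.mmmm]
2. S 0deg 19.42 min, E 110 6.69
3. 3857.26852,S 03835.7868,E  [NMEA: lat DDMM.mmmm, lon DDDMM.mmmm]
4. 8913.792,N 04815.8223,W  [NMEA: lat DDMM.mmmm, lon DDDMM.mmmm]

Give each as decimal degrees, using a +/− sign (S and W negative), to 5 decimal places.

1. -89.78929, -28.90646
2. -0.32367, 110.11150
3. -38.95448, 38.59645
4. 89.22987, -48.26371

Point 1:
  Latitude: degrees = first 2 digits = 89, minutes = 47.3575; 89 + 47.3575/60 = 89.789292
  S → negative
  λ: degrees = first 3 digits = 28, minutes = 54.38754; 28 + 54.38754/60 = 28.906459
  hemisphere W, so the sign is −
Point 2:
  φ: 0 + 19.42/60 = 0.323667
  S ⇒ negate
  Longitude: 6.69′ = 0.111500°; total 110.111500
  E ⇒ keep positive
Point 3:
  φ: split at 2 digits → 38° and 57.26852′; 38 + 57.26852/60 = 38.954475
  hemisphere S, so the sign is −
  Lon: degrees = first 3 digits = 38, minutes = 35.7868; 38 + 35.7868/60 = 38.596447
  E → positive
Point 4:
  φ: split at 2 digits → 89° and 13.792′; 89 + 13.792/60 = 89.229867
  N → positive
  Longitude: split at 3 digits → 048° and 15.8223′; 48 + 15.8223/60 = 48.263705
  W → negative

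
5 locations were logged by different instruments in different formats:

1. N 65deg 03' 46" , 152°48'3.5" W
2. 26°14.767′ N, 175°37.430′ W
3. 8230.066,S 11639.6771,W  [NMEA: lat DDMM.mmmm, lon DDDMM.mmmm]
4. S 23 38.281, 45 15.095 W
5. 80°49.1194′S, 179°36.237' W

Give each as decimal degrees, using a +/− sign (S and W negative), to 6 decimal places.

1. 65.062778, -152.800972
2. 26.246117, -175.623833
3. -82.501100, -116.661285
4. -23.638017, -45.251583
5. -80.818657, -179.603950

Point 1:
  φ: 65° + 3/60 + 46/3600 = 65 + 0.050000 + 0.012778 = 65.0627778
  N → positive
  Lon: 152° + 48/60 + 3.5/3600 = 152 + 0.800000 + 0.000972 = 152.8009722
  hemisphere W, so the sign is −
Point 2:
  φ: 26 + 14.767/60 = 26.2461167
  N → positive
  λ: 175 + 37.43/60 = 175.6238333
  hemisphere W, so the sign is −
Point 3:
  Latitude: degrees = first 2 digits = 82, minutes = 30.066; 82 + 30.066/60 = 82.5011000
  S ⇒ negate
  λ: degrees = first 3 digits = 116, minutes = 39.6771; 116 + 39.6771/60 = 116.6612850
  W → negative
Point 4:
  Lat: 38.281′ = 0.638017°; total 23.6380167
  S → negative
  Lon: 45 + 15.095/60 = 45.2515833
  W ⇒ negate
Point 5:
  φ: 80 + 49.1194/60 = 80.8186567
  S ⇒ negate
  Longitude: 36.237′ = 0.603950°; total 179.6039500
  hemisphere W, so the sign is −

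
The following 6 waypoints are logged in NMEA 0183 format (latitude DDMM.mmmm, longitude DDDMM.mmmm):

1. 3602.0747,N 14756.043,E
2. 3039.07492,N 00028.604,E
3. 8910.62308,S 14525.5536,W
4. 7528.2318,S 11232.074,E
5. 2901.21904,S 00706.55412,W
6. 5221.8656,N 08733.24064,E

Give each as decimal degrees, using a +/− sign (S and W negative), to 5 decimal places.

Point 1:
  φ: degrees = first 2 digits = 36, minutes = 2.0747; 36 + 2.0747/60 = 36.034578
  N → positive
  λ: split at 3 digits → 147° and 56.043′; 147 + 56.043/60 = 147.934050
  E ⇒ keep positive
Point 2:
  Lat: split at 2 digits → 30° and 39.07492′; 30 + 39.07492/60 = 30.651249
  N ⇒ keep positive
  Lon: split at 3 digits → 000° and 28.604′; 0 + 28.604/60 = 0.476733
  E ⇒ keep positive
Point 3:
  Lat: degrees = first 2 digits = 89, minutes = 10.62308; 89 + 10.62308/60 = 89.177051
  S → negative
  Lon: degrees = first 3 digits = 145, minutes = 25.5536; 145 + 25.5536/60 = 145.425893
  hemisphere W, so the sign is −
Point 4:
  φ: split at 2 digits → 75° and 28.2318′; 75 + 28.2318/60 = 75.470530
  S ⇒ negate
  Lon: degrees = first 3 digits = 112, minutes = 32.074; 112 + 32.074/60 = 112.534567
  E → positive
Point 5:
  Latitude: degrees = first 2 digits = 29, minutes = 1.21904; 29 + 1.21904/60 = 29.020317
  S ⇒ negate
  Longitude: split at 3 digits → 007° and 6.55412′; 7 + 6.55412/60 = 7.109235
  hemisphere W, so the sign is −
Point 6:
  Latitude: split at 2 digits → 52° and 21.8656′; 52 + 21.8656/60 = 52.364427
  N → positive
  Longitude: degrees = first 3 digits = 87, minutes = 33.24064; 87 + 33.24064/60 = 87.554011
  E ⇒ keep positive

1. 36.03458, 147.93405
2. 30.65125, 0.47673
3. -89.17705, -145.42589
4. -75.47053, 112.53457
5. -29.02032, -7.10924
6. 52.36443, 87.55401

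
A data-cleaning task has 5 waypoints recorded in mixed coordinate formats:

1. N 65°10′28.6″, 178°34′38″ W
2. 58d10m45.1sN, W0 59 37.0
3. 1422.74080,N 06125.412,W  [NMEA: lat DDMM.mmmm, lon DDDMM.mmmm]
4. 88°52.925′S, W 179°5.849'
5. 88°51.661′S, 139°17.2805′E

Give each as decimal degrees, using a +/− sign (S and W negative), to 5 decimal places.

Point 1:
  φ: 65 + 10/60 + 28.6/3600 = 65.174611
  N ⇒ keep positive
  λ: 34′ + 38″ = 34.63333′; 178 + 34.63333/60 = 178.577222
  W → negative
Point 2:
  φ: 58° + 10/60 + 45.1/3600 = 58 + 0.166667 + 0.012528 = 58.179194
  N → positive
  Longitude: 0 + 59/60 + 37/3600 = 0.993611
  W → negative
Point 3:
  φ: split at 2 digits → 14° and 22.7408′; 14 + 22.7408/60 = 14.379013
  N ⇒ keep positive
  Longitude: degrees = first 3 digits = 61, minutes = 25.412; 61 + 25.412/60 = 61.423533
  hemisphere W, so the sign is −
Point 4:
  φ: 88 + 52.925/60 = 88.882083
  S ⇒ negate
  Longitude: 179 + 5.849/60 = 179.097483
  hemisphere W, so the sign is −
Point 5:
  Lat: 51.661′ = 0.861017°; total 88.861017
  S ⇒ negate
  Longitude: 17.2805′ = 0.288008°; total 139.288008
  E → positive

1. 65.17461, -178.57722
2. 58.17919, -0.99361
3. 14.37901, -61.42353
4. -88.88208, -179.09748
5. -88.86102, 139.28801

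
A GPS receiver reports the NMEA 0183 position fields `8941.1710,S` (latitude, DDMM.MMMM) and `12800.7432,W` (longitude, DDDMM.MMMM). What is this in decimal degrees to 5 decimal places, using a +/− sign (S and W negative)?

-89.68618, -128.01239

φ: split at 2 digits → 89° and 41.171′; 89 + 41.171/60 = 89.686183
S → negative
λ: degrees = first 3 digits = 128, minutes = 0.7432; 128 + 0.7432/60 = 128.012387
W ⇒ negate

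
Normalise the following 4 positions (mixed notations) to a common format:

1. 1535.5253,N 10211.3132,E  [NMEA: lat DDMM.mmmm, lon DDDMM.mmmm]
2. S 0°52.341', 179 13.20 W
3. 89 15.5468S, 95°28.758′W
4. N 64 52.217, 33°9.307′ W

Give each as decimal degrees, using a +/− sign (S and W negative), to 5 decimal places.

Point 1:
  Latitude: degrees = first 2 digits = 15, minutes = 35.5253; 15 + 35.5253/60 = 15.592088
  N ⇒ keep positive
  Longitude: split at 3 digits → 102° and 11.3132′; 102 + 11.3132/60 = 102.188553
  E → positive
Point 2:
  Latitude: 0 + 52.341/60 = 0.872350
  S ⇒ negate
  Lon: 179 + 13.2/60 = 179.220000
  W → negative
Point 3:
  φ: 15.5468′ = 0.259113°; total 89.259113
  S ⇒ negate
  Longitude: 28.758′ = 0.479300°; total 95.479300
  W → negative
Point 4:
  Lat: 64 + 52.217/60 = 64.870283
  N ⇒ keep positive
  Lon: 9.307′ = 0.155117°; total 33.155117
  hemisphere W, so the sign is −

1. 15.59209, 102.18855
2. -0.87235, -179.22000
3. -89.25911, -95.47930
4. 64.87028, -33.15512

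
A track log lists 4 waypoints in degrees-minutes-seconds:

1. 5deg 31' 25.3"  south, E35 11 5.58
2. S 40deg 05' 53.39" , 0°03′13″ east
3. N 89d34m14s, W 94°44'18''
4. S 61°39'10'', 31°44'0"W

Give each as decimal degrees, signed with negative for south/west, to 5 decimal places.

Point 1:
  φ: 5 + 31/60 + 25.3/3600 = 5.523694
  hemisphere S, so the sign is −
  Lon: 35 + 11/60 + 5.58/3600 = 35.184883
  E → positive
Point 2:
  Latitude: 40° + 5/60 + 53.39/3600 = 40 + 0.083333 + 0.014831 = 40.098164
  S → negative
  λ: 0° + 3/60 + 13/3600 = 0 + 0.050000 + 0.003611 = 0.053611
  E → positive
Point 3:
  Lat: 34′ + 14″ = 34.23333′; 89 + 34.23333/60 = 89.570556
  N → positive
  Lon: 44′ + 18″ = 44.30000′; 94 + 44.30000/60 = 94.738333
  W → negative
Point 4:
  Latitude: 61 + 39/60 + 10/3600 = 61.652778
  S → negative
  Longitude: 31 + 44/60 + 0/3600 = 31.733333
  W → negative

1. -5.52369, 35.18488
2. -40.09816, 0.05361
3. 89.57056, -94.73833
4. -61.65278, -31.73333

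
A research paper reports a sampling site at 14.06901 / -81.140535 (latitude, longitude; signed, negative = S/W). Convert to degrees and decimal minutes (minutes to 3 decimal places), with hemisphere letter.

14° 4.141′ N, 81° 8.432′ W

Latitude: 14° + 0.069010 × 60 = 14° 4.14060′
Longitude is negative → W; |value| = 81.140535
λ: minutes = (81.140535 − 81) × 60 = 8.43210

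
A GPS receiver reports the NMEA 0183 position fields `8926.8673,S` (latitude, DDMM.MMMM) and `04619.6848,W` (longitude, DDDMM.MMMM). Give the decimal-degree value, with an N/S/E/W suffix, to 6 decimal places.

Latitude: split at 2 digits → 89° and 26.8673′; 89 + 26.8673/60 = 89.4477883
λ: degrees = first 3 digits = 46, minutes = 19.6848; 46 + 19.6848/60 = 46.3280800

89.447788° S, 46.328080° W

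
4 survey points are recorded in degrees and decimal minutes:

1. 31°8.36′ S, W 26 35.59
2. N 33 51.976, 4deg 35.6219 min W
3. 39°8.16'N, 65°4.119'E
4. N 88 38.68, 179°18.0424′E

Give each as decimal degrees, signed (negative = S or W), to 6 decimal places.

Point 1:
  φ: 31 + 8.36/60 = 31.1393333
  S ⇒ negate
  Lon: 35.59′ = 0.593167°; total 26.5931667
  hemisphere W, so the sign is −
Point 2:
  φ: 33 + 51.976/60 = 33.8662667
  N ⇒ keep positive
  Longitude: 4 + 35.6219/60 = 4.5936983
  hemisphere W, so the sign is −
Point 3:
  Latitude: 8.16′ = 0.136000°; total 39.1360000
  N ⇒ keep positive
  Longitude: 65 + 4.119/60 = 65.0686500
  E → positive
Point 4:
  Latitude: 88 + 38.68/60 = 88.6446667
  N ⇒ keep positive
  Lon: 179 + 18.0424/60 = 179.3007067
  E → positive

1. -31.139333, -26.593167
2. 33.866267, -4.593698
3. 39.136000, 65.068650
4. 88.644667, 179.300707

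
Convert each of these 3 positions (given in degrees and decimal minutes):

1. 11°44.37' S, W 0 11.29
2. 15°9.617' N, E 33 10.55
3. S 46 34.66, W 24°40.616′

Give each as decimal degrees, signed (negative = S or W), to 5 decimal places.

Point 1:
  Latitude: 11 + 44.37/60 = 11.739500
  S ⇒ negate
  Lon: 0 + 11.29/60 = 0.188167
  W ⇒ negate
Point 2:
  Lat: 15 + 9.617/60 = 15.160283
  N ⇒ keep positive
  λ: 33 + 10.55/60 = 33.175833
  E ⇒ keep positive
Point 3:
  φ: 46 + 34.66/60 = 46.577667
  S ⇒ negate
  Longitude: 40.616′ = 0.676933°; total 24.676933
  W ⇒ negate

1. -11.73950, -0.18817
2. 15.16028, 33.17583
3. -46.57767, -24.67693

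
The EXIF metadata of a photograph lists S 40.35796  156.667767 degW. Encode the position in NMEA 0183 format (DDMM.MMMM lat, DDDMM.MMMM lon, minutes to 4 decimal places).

4021.4776,S / 15640.0660,W

φ: 40° + 0.357960 × 60 = 40° 21.477600′
λ: 156° + 0.667767 × 60 = 156° 40.066020′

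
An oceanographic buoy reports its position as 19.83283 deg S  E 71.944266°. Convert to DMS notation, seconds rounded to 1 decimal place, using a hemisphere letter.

19°49′58.2″ S, 71°56′39.4″ E

φ: 0.832830 × 60 = 49.96980′ → 49′, remainder × 60 = 58.188″
Longitude: whole degrees 71; 56.65596′ → 56′ and 39.358″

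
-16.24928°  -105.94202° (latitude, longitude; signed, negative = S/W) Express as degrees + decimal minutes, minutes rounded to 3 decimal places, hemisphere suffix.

Latitude is negative → S; |value| = 16.249280
φ: fractional part 0.249280 → 14.95680 minutes
Longitude is negative → W; |value| = 105.942020
Longitude: minutes = (105.942020 − 105) × 60 = 56.52120

16° 14.957′ S, 105° 56.521′ W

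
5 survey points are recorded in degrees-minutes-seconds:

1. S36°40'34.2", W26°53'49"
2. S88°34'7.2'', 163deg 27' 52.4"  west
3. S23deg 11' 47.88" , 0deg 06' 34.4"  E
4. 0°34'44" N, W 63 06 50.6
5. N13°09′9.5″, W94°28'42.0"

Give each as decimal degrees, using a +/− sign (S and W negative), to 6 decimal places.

Point 1:
  φ: 36° + 40/60 + 34.2/3600 = 36 + 0.666667 + 0.009500 = 36.6761667
  hemisphere S, so the sign is −
  Longitude: 53′ + 49″ = 53.81667′; 26 + 53.81667/60 = 26.8969444
  hemisphere W, so the sign is −
Point 2:
  φ: 88° + 34/60 + 7.2/3600 = 88 + 0.566667 + 0.002000 = 88.5686667
  S → negative
  Longitude: 27′ + 52.4″ = 27.87333′; 163 + 27.87333/60 = 163.4645556
  W ⇒ negate
Point 3:
  φ: 23 + 11/60 + 47.88/3600 = 23.1966333
  S ⇒ negate
  Longitude: 6′ + 34.4″ = 6.57333′; 0 + 6.57333/60 = 0.1095556
  E → positive
Point 4:
  φ: 0 + 34/60 + 44/3600 = 0.5788889
  N ⇒ keep positive
  Longitude: 63 + 6/60 + 50.6/3600 = 63.1140556
  W → negative
Point 5:
  Lat: 13° + 9/60 + 9.5/3600 = 13 + 0.150000 + 0.002639 = 13.1526389
  N ⇒ keep positive
  Lon: 28′ + 42″ = 28.70000′; 94 + 28.70000/60 = 94.4783333
  W → negative

1. -36.676167, -26.896944
2. -88.568667, -163.464556
3. -23.196633, 0.109556
4. 0.578889, -63.114056
5. 13.152639, -94.478333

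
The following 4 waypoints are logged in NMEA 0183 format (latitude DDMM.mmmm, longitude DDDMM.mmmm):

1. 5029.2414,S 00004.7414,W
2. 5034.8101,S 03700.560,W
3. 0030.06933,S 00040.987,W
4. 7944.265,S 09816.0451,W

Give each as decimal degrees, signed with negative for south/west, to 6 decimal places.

1. -50.487357, -0.079023
2. -50.580168, -37.009333
3. -0.501156, -0.683117
4. -79.737750, -98.267418

Point 1:
  φ: split at 2 digits → 50° and 29.2414′; 50 + 29.2414/60 = 50.4873567
  S ⇒ negate
  Longitude: degrees = first 3 digits = 0, minutes = 4.7414; 0 + 4.7414/60 = 0.0790233
  W → negative
Point 2:
  φ: degrees = first 2 digits = 50, minutes = 34.8101; 50 + 34.8101/60 = 50.5801683
  hemisphere S, so the sign is −
  Longitude: degrees = first 3 digits = 37, minutes = 0.56; 37 + 0.56/60 = 37.0093333
  W → negative
Point 3:
  φ: split at 2 digits → 00° and 30.06933′; 0 + 30.06933/60 = 0.5011555
  hemisphere S, so the sign is −
  Lon: split at 3 digits → 000° and 40.987′; 0 + 40.987/60 = 0.6831167
  W → negative
Point 4:
  Latitude: split at 2 digits → 79° and 44.265′; 79 + 44.265/60 = 79.7377500
  S ⇒ negate
  Lon: split at 3 digits → 098° and 16.0451′; 98 + 16.0451/60 = 98.2674183
  hemisphere W, so the sign is −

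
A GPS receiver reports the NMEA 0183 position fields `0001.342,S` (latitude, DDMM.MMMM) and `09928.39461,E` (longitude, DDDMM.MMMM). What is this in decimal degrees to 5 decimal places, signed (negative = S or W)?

φ: split at 2 digits → 00° and 1.342′; 0 + 1.342/60 = 0.022367
hemisphere S, so the sign is −
Longitude: degrees = first 3 digits = 99, minutes = 28.39461; 99 + 28.39461/60 = 99.473244
E → positive

-0.02237, 99.47324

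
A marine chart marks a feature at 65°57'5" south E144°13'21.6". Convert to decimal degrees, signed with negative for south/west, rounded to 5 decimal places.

Lat: 65° + 57/60 + 5/3600 = 65 + 0.950000 + 0.001389 = 65.951389
S → negative
Lon: 144° + 13/60 + 21.6/3600 = 144 + 0.216667 + 0.006000 = 144.222667
E → positive

-65.95139, 144.22267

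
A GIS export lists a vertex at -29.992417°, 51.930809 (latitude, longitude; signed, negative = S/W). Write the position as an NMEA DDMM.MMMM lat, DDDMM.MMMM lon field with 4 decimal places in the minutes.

2959.5450,S / 05155.8485,E

Latitude is negative → S; |value| = 29.992417
Lat: 29° + 0.992417 × 60 = 29° 59.545020′
Lon: 51° + 0.930809 × 60 = 51° 55.848540′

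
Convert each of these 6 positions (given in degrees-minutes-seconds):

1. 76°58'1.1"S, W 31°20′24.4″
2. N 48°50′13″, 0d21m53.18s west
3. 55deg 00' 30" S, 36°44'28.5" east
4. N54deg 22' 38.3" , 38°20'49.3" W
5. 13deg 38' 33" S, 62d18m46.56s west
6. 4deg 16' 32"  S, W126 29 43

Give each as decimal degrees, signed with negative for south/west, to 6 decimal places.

1. -76.966972, -31.340111
2. 48.836944, -0.364772
3. -55.008333, 36.741250
4. 54.377306, -38.347028
5. -13.642500, -62.312933
6. -4.275556, -126.495278

Point 1:
  φ: 58′ + 1.1″ = 58.01833′; 76 + 58.01833/60 = 76.9669722
  S ⇒ negate
  λ: 31° + 20/60 + 24.4/3600 = 31 + 0.333333 + 0.006778 = 31.3401111
  W ⇒ negate
Point 2:
  Lat: 48 + 50/60 + 13/3600 = 48.8369444
  N ⇒ keep positive
  Lon: 21′ + 53.18″ = 21.88633′; 0 + 21.88633/60 = 0.3647722
  W → negative
Point 3:
  φ: 0′ + 30″ = 0.50000′; 55 + 0.50000/60 = 55.0083333
  S ⇒ negate
  λ: 36° + 44/60 + 28.5/3600 = 36 + 0.733333 + 0.007917 = 36.7412500
  E ⇒ keep positive
Point 4:
  Latitude: 22′ + 38.3″ = 22.63833′; 54 + 22.63833/60 = 54.3773056
  N ⇒ keep positive
  λ: 38 + 20/60 + 49.3/3600 = 38.3470278
  hemisphere W, so the sign is −
Point 5:
  Lat: 13° + 38/60 + 33/3600 = 13 + 0.633333 + 0.009167 = 13.6425000
  S → negative
  Lon: 18′ + 46.56″ = 18.77600′; 62 + 18.77600/60 = 62.3129333
  W ⇒ negate
Point 6:
  Latitude: 4° + 16/60 + 32/3600 = 4 + 0.266667 + 0.008889 = 4.2755556
  hemisphere S, so the sign is −
  λ: 126° + 29/60 + 43/3600 = 126 + 0.483333 + 0.011944 = 126.4952778
  hemisphere W, so the sign is −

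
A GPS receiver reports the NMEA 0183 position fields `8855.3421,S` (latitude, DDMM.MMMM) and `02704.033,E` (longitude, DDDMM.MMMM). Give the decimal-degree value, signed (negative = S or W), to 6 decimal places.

φ: degrees = first 2 digits = 88, minutes = 55.3421; 88 + 55.3421/60 = 88.9223683
hemisphere S, so the sign is −
Longitude: degrees = first 3 digits = 27, minutes = 4.033; 27 + 4.033/60 = 27.0672167
E ⇒ keep positive

-88.922368, 27.067217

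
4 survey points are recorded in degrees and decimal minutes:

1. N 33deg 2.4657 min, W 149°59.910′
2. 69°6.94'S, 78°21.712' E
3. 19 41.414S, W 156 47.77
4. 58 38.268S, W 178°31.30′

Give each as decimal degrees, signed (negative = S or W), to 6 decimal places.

1. 33.041095, -149.998500
2. -69.115667, 78.361867
3. -19.690233, -156.796167
4. -58.637800, -178.521667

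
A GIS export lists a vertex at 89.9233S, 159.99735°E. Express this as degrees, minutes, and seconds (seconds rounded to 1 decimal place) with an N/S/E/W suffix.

φ: whole degrees 89; 55.39800′ → 55′ and 23.880″
Longitude: 0.997350° → 59.84100′; 0.84100 × 60 = 50.460″

89°55′23.9″ S, 159°59′50.5″ E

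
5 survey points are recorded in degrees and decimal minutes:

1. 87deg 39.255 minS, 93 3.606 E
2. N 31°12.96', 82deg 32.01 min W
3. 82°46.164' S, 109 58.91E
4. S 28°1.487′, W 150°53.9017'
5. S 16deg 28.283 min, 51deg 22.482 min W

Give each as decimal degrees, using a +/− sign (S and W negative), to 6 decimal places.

1. -87.654250, 93.060100
2. 31.216000, -82.533500
3. -82.769400, 109.981833
4. -28.024783, -150.898362
5. -16.471383, -51.374700

Point 1:
  Latitude: 87 + 39.255/60 = 87.6542500
  hemisphere S, so the sign is −
  Lon: 3.606′ = 0.060100°; total 93.0601000
  E ⇒ keep positive
Point 2:
  φ: 31 + 12.96/60 = 31.2160000
  N → positive
  λ: 82 + 32.01/60 = 82.5335000
  hemisphere W, so the sign is −
Point 3:
  Latitude: 82 + 46.164/60 = 82.7694000
  S ⇒ negate
  Lon: 109 + 58.91/60 = 109.9818333
  E ⇒ keep positive
Point 4:
  Lat: 1.487′ = 0.024783°; total 28.0247833
  S → negative
  Lon: 53.9017′ = 0.898362°; total 150.8983617
  W → negative
Point 5:
  Lat: 28.283′ = 0.471383°; total 16.4713833
  S ⇒ negate
  Lon: 51 + 22.482/60 = 51.3747000
  hemisphere W, so the sign is −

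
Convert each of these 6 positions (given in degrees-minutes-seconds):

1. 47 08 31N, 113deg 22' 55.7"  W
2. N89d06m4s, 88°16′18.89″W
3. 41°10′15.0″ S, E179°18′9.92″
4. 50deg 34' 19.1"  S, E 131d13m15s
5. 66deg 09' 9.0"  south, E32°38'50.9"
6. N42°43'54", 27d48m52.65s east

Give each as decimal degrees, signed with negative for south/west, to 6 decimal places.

1. 47.141944, -113.382139
2. 89.101111, -88.271914
3. -41.170833, 179.302756
4. -50.571972, 131.220833
5. -66.152500, 32.647472
6. 42.731667, 27.814625

Point 1:
  φ: 8′ + 31″ = 8.51667′; 47 + 8.51667/60 = 47.1419444
  N → positive
  λ: 113° + 22/60 + 55.7/3600 = 113 + 0.366667 + 0.015472 = 113.3821389
  hemisphere W, so the sign is −
Point 2:
  φ: 89° + 6/60 + 4/3600 = 89 + 0.100000 + 0.001111 = 89.1011111
  N ⇒ keep positive
  Longitude: 88 + 16/60 + 18.89/3600 = 88.2719139
  W → negative
Point 3:
  Latitude: 41 + 10/60 + 15/3600 = 41.1708333
  hemisphere S, so the sign is −
  Longitude: 179° + 18/60 + 9.92/3600 = 179 + 0.300000 + 0.002756 = 179.3027556
  E → positive
Point 4:
  φ: 50° + 34/60 + 19.1/3600 = 50 + 0.566667 + 0.005306 = 50.5719722
  S → negative
  Longitude: 131 + 13/60 + 15/3600 = 131.2208333
  E ⇒ keep positive
Point 5:
  Latitude: 66 + 9/60 + 9/3600 = 66.1525000
  hemisphere S, so the sign is −
  Lon: 32° + 38/60 + 50.9/3600 = 32 + 0.633333 + 0.014139 = 32.6474722
  E ⇒ keep positive
Point 6:
  φ: 43′ + 54″ = 43.90000′; 42 + 43.90000/60 = 42.7316667
  N ⇒ keep positive
  λ: 27° + 48/60 + 52.65/3600 = 27 + 0.800000 + 0.014625 = 27.8146250
  E → positive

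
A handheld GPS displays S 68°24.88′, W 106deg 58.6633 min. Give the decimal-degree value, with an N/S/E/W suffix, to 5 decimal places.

68.41467° S, 106.97772° W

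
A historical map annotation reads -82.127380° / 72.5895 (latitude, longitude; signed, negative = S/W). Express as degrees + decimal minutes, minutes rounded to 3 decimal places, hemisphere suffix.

82° 7.643′ S, 72° 35.370′ E

Latitude is negative → S; |value| = 82.127380
Latitude: 82° + 0.127380 × 60 = 82° 7.64280′
Longitude: 72° + 0.589500 × 60 = 72° 35.37000′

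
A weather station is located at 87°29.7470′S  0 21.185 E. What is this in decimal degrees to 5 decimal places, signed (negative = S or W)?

φ: 29.747′ = 0.495783°; total 87.495783
hemisphere S, so the sign is −
Longitude: 0 + 21.185/60 = 0.353083
E ⇒ keep positive

-87.49578, 0.35308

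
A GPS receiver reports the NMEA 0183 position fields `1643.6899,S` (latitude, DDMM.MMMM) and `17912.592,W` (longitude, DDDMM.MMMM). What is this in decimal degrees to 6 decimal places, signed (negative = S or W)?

Latitude: degrees = first 2 digits = 16, minutes = 43.6899; 16 + 43.6899/60 = 16.7281650
hemisphere S, so the sign is −
λ: split at 3 digits → 179° and 12.592′; 179 + 12.592/60 = 179.2098667
W → negative

-16.728165, -179.209867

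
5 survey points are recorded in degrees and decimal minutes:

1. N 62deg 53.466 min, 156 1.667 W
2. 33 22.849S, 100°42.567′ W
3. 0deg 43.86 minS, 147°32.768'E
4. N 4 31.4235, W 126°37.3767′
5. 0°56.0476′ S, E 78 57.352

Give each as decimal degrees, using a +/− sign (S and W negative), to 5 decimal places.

1. 62.89110, -156.02778
2. -33.38082, -100.70945
3. -0.73100, 147.54613
4. 4.52373, -126.62295
5. -0.93413, 78.95587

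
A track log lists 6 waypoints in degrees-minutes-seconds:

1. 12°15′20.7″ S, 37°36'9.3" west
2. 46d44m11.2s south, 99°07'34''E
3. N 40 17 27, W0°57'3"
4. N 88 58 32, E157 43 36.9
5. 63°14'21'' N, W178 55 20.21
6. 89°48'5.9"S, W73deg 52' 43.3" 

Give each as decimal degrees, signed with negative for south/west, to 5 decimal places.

1. -12.25575, -37.60258
2. -46.73644, 99.12611
3. 40.29083, -0.95083
4. 88.97556, 157.72692
5. 63.23917, -178.92228
6. -89.80164, -73.87869

Point 1:
  Lat: 12° + 15/60 + 20.7/3600 = 12 + 0.250000 + 0.005750 = 12.255750
  S ⇒ negate
  λ: 36′ + 9.3″ = 36.15500′; 37 + 36.15500/60 = 37.602583
  W → negative
Point 2:
  Lat: 46 + 44/60 + 11.2/3600 = 46.736444
  hemisphere S, so the sign is −
  Longitude: 99° + 7/60 + 34/3600 = 99 + 0.116667 + 0.009444 = 99.126111
  E ⇒ keep positive
Point 3:
  Latitude: 40 + 17/60 + 27/3600 = 40.290833
  N → positive
  Longitude: 0° + 57/60 + 3/3600 = 0 + 0.950000 + 0.000833 = 0.950833
  W → negative
Point 4:
  Lat: 88° + 58/60 + 32/3600 = 88 + 0.966667 + 0.008889 = 88.975556
  N ⇒ keep positive
  λ: 157° + 43/60 + 36.9/3600 = 157 + 0.716667 + 0.010250 = 157.726917
  E → positive
Point 5:
  φ: 14′ + 21″ = 14.35000′; 63 + 14.35000/60 = 63.239167
  N ⇒ keep positive
  Longitude: 178° + 55/60 + 20.21/3600 = 178 + 0.916667 + 0.005614 = 178.922281
  hemisphere W, so the sign is −
Point 6:
  Latitude: 48′ + 5.9″ = 48.09833′; 89 + 48.09833/60 = 89.801639
  S → negative
  λ: 73 + 52/60 + 43.3/3600 = 73.878694
  hemisphere W, so the sign is −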